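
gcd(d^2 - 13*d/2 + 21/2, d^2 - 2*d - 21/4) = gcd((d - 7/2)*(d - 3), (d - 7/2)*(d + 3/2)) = d - 7/2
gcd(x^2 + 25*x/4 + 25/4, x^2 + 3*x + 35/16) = x + 5/4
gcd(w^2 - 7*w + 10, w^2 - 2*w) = w - 2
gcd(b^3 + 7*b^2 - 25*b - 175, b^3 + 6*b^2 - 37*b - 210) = b^2 + 12*b + 35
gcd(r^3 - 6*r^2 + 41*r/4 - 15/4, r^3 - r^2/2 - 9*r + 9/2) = r^2 - 7*r/2 + 3/2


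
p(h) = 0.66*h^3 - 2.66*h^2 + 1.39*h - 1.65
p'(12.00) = 222.67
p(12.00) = 772.47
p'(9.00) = 113.89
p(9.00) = 276.54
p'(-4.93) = 75.74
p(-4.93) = -152.24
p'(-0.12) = 2.06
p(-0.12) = -1.86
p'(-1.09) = 9.54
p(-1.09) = -7.18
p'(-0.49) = 4.47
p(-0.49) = -3.05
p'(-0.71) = 6.17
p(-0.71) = -4.21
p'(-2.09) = 21.16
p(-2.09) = -22.20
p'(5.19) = 27.11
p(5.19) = 26.18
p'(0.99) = -1.94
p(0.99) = -2.24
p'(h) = 1.98*h^2 - 5.32*h + 1.39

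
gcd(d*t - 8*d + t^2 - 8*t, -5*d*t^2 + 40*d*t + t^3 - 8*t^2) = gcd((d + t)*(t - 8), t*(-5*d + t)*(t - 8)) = t - 8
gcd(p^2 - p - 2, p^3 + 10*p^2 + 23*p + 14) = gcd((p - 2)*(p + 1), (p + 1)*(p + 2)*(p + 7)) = p + 1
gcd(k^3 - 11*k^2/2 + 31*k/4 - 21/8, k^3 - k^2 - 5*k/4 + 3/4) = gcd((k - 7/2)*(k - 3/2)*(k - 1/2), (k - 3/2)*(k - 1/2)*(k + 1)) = k^2 - 2*k + 3/4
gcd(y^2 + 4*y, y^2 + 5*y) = y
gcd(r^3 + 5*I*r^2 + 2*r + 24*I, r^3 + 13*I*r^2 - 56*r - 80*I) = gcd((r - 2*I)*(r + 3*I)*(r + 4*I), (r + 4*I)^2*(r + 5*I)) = r + 4*I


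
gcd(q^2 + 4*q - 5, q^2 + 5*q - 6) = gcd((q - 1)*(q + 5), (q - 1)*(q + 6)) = q - 1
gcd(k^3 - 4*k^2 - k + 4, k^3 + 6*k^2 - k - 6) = k^2 - 1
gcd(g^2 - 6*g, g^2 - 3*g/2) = g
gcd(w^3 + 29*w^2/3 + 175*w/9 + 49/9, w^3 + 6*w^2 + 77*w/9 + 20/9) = w + 1/3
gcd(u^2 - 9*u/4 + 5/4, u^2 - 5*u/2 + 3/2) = u - 1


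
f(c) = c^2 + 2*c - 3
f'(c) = 2*c + 2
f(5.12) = 33.45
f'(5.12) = 12.24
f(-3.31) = 1.34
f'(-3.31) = -4.62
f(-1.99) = -3.02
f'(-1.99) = -1.98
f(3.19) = 13.56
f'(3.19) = 8.38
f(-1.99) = -3.02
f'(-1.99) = -1.98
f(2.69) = 9.62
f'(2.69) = 7.38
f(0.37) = -2.12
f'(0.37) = 2.74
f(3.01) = 12.08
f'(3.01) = 8.02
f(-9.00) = 60.00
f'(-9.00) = -16.00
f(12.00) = 165.00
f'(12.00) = 26.00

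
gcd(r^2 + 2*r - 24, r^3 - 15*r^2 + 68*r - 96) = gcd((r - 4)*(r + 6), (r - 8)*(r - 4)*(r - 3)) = r - 4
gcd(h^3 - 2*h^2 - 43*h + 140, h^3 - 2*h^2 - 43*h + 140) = h^3 - 2*h^2 - 43*h + 140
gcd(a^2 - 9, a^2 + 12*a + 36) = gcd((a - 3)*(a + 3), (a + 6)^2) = 1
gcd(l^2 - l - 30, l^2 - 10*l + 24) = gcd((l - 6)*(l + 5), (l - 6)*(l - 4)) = l - 6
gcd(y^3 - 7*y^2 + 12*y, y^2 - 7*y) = y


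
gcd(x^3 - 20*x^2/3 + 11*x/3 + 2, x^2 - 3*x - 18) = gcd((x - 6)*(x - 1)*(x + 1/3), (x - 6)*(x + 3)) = x - 6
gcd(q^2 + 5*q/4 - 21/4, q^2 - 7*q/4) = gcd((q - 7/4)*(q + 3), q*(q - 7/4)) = q - 7/4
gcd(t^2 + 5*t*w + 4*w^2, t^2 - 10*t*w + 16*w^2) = 1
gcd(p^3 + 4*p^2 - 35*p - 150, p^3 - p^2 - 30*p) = p^2 - p - 30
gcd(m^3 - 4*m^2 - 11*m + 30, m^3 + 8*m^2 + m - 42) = m^2 + m - 6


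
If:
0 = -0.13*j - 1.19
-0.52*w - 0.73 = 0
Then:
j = -9.15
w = -1.40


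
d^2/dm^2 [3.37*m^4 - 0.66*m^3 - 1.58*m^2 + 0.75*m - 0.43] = 40.44*m^2 - 3.96*m - 3.16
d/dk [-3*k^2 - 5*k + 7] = -6*k - 5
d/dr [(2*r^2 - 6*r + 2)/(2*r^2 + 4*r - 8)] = 5*(r^2 - 2*r + 2)/(r^4 + 4*r^3 - 4*r^2 - 16*r + 16)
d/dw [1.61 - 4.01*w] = -4.01000000000000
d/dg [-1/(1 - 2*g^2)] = -4*g/(2*g^2 - 1)^2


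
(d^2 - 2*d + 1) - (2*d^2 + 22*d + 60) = -d^2 - 24*d - 59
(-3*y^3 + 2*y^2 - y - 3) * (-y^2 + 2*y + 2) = 3*y^5 - 8*y^4 - y^3 + 5*y^2 - 8*y - 6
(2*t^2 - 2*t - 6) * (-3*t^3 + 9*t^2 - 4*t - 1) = -6*t^5 + 24*t^4 - 8*t^3 - 48*t^2 + 26*t + 6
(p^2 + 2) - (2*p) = p^2 - 2*p + 2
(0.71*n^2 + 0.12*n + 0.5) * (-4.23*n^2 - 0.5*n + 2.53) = -3.0033*n^4 - 0.8626*n^3 - 0.3787*n^2 + 0.0536*n + 1.265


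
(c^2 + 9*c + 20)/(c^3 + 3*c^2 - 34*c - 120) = 1/(c - 6)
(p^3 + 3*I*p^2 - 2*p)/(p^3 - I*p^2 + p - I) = p*(p + 2*I)/(p^2 - 2*I*p - 1)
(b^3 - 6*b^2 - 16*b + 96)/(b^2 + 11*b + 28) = (b^2 - 10*b + 24)/(b + 7)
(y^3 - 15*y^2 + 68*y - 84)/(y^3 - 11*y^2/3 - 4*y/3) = 3*(-y^3 + 15*y^2 - 68*y + 84)/(y*(-3*y^2 + 11*y + 4))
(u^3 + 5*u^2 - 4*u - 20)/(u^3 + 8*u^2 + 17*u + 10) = (u - 2)/(u + 1)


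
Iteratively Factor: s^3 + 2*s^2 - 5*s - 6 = (s + 3)*(s^2 - s - 2) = (s - 2)*(s + 3)*(s + 1)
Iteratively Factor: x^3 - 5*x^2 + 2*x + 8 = (x - 4)*(x^2 - x - 2) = (x - 4)*(x + 1)*(x - 2)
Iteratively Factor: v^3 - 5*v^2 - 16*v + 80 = (v - 5)*(v^2 - 16) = (v - 5)*(v + 4)*(v - 4)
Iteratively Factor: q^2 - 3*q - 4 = (q - 4)*(q + 1)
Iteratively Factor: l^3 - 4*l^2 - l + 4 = (l - 4)*(l^2 - 1) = (l - 4)*(l - 1)*(l + 1)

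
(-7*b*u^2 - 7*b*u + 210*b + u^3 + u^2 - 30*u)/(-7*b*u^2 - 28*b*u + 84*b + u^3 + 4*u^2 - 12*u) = (u - 5)/(u - 2)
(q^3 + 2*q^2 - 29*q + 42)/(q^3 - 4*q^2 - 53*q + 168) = (q - 2)/(q - 8)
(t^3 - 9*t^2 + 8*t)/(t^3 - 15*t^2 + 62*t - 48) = t/(t - 6)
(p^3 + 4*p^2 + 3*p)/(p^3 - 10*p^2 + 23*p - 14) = p*(p^2 + 4*p + 3)/(p^3 - 10*p^2 + 23*p - 14)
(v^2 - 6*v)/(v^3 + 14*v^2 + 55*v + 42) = v*(v - 6)/(v^3 + 14*v^2 + 55*v + 42)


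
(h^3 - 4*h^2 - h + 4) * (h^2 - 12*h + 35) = h^5 - 16*h^4 + 82*h^3 - 124*h^2 - 83*h + 140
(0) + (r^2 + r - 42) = r^2 + r - 42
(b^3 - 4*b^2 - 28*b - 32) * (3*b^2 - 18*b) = 3*b^5 - 30*b^4 - 12*b^3 + 408*b^2 + 576*b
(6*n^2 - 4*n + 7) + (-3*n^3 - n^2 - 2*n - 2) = -3*n^3 + 5*n^2 - 6*n + 5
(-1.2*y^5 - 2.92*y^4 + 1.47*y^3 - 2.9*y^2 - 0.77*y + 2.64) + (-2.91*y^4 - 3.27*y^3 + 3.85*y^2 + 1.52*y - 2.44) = -1.2*y^5 - 5.83*y^4 - 1.8*y^3 + 0.95*y^2 + 0.75*y + 0.2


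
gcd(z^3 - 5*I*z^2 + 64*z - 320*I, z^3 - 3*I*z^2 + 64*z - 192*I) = z^2 + 64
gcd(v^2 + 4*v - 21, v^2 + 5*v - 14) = v + 7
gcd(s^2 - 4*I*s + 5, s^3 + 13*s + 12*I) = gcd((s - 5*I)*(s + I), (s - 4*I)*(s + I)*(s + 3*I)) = s + I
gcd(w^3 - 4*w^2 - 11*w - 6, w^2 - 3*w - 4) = w + 1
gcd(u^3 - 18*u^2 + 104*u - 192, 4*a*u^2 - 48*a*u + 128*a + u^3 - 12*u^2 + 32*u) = u^2 - 12*u + 32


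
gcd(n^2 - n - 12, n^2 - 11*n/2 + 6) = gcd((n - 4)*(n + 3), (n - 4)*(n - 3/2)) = n - 4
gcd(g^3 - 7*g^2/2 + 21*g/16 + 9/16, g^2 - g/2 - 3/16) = g^2 - g/2 - 3/16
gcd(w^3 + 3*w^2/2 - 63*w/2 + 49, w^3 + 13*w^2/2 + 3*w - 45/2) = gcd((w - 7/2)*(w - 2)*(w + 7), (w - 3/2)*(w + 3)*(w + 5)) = 1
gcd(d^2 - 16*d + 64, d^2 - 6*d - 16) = d - 8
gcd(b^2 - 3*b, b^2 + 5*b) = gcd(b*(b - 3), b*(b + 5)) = b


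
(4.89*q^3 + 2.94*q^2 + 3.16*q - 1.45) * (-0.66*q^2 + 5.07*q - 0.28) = -3.2274*q^5 + 22.8519*q^4 + 11.451*q^3 + 16.155*q^2 - 8.2363*q + 0.406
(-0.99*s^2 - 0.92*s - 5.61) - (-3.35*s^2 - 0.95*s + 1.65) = 2.36*s^2 + 0.0299999999999999*s - 7.26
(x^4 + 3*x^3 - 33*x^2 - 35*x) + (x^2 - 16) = x^4 + 3*x^3 - 32*x^2 - 35*x - 16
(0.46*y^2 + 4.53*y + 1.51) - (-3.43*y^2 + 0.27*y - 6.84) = 3.89*y^2 + 4.26*y + 8.35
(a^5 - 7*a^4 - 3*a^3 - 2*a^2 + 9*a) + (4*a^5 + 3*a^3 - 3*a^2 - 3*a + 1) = 5*a^5 - 7*a^4 - 5*a^2 + 6*a + 1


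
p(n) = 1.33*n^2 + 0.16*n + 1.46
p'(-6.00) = -15.80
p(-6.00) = 48.38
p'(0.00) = 0.16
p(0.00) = 1.46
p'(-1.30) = -3.30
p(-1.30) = 3.50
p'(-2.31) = -5.98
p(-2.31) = 8.19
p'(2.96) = 8.03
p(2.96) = 13.59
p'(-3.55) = -9.28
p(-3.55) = 17.65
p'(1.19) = 3.33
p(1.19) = 3.53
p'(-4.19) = -10.99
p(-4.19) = 24.14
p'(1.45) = 4.02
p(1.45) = 4.49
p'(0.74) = 2.13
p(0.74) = 2.31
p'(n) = 2.66*n + 0.16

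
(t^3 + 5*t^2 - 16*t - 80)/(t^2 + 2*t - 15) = (t^2 - 16)/(t - 3)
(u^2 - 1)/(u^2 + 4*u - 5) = (u + 1)/(u + 5)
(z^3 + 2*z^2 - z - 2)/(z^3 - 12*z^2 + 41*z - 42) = (z^3 + 2*z^2 - z - 2)/(z^3 - 12*z^2 + 41*z - 42)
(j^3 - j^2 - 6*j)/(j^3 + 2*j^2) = (j - 3)/j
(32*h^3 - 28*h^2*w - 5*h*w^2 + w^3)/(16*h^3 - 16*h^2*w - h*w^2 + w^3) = (-8*h + w)/(-4*h + w)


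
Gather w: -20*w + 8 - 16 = -20*w - 8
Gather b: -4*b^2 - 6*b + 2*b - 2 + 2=-4*b^2 - 4*b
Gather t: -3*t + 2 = 2 - 3*t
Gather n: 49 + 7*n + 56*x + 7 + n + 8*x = 8*n + 64*x + 56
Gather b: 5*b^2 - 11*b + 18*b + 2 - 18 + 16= 5*b^2 + 7*b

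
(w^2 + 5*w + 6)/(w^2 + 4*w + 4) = (w + 3)/(w + 2)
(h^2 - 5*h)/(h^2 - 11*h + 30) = h/(h - 6)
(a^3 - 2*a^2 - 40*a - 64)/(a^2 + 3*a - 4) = (a^2 - 6*a - 16)/(a - 1)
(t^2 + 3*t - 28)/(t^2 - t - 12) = (t + 7)/(t + 3)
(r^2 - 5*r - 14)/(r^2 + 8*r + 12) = (r - 7)/(r + 6)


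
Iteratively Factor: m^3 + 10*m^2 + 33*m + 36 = (m + 3)*(m^2 + 7*m + 12) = (m + 3)*(m + 4)*(m + 3)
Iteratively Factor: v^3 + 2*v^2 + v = (v + 1)*(v^2 + v) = (v + 1)^2*(v)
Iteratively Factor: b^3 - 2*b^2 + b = (b - 1)*(b^2 - b) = (b - 1)^2*(b)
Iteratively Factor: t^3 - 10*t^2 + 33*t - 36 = (t - 3)*(t^2 - 7*t + 12) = (t - 4)*(t - 3)*(t - 3)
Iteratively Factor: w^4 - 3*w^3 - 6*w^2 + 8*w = (w - 4)*(w^3 + w^2 - 2*w) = w*(w - 4)*(w^2 + w - 2) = w*(w - 4)*(w + 2)*(w - 1)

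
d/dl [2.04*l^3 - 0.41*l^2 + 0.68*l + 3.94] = 6.12*l^2 - 0.82*l + 0.68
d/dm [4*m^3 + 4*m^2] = 4*m*(3*m + 2)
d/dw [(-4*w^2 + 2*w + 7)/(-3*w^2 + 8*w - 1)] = 2*(-13*w^2 + 25*w - 29)/(9*w^4 - 48*w^3 + 70*w^2 - 16*w + 1)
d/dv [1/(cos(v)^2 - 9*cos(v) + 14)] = (2*cos(v) - 9)*sin(v)/(cos(v)^2 - 9*cos(v) + 14)^2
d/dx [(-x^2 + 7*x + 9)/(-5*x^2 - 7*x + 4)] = (42*x^2 + 82*x + 91)/(25*x^4 + 70*x^3 + 9*x^2 - 56*x + 16)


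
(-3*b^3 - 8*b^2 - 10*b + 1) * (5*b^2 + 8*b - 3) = -15*b^5 - 64*b^4 - 105*b^3 - 51*b^2 + 38*b - 3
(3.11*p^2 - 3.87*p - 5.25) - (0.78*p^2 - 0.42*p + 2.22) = 2.33*p^2 - 3.45*p - 7.47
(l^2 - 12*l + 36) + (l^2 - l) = 2*l^2 - 13*l + 36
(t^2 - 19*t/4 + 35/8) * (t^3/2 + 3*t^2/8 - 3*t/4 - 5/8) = t^5/2 - 2*t^4 - 11*t^3/32 + 293*t^2/64 - 5*t/16 - 175/64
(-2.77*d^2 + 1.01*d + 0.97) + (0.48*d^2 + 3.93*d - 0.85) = -2.29*d^2 + 4.94*d + 0.12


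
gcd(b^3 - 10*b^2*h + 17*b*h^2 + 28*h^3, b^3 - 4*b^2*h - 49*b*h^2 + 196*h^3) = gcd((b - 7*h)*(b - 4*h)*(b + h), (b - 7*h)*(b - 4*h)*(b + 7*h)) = b^2 - 11*b*h + 28*h^2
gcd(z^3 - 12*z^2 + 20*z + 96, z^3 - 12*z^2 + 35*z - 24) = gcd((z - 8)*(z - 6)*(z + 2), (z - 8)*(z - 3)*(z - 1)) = z - 8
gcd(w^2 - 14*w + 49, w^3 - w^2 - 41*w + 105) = 1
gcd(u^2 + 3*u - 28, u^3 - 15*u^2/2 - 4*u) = 1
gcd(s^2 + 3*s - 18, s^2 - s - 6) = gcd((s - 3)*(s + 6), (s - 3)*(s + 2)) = s - 3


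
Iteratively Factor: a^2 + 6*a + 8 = (a + 4)*(a + 2)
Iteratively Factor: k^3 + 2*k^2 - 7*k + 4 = (k + 4)*(k^2 - 2*k + 1) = (k - 1)*(k + 4)*(k - 1)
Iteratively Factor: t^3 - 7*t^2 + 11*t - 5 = (t - 5)*(t^2 - 2*t + 1) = (t - 5)*(t - 1)*(t - 1)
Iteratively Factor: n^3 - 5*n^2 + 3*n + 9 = (n - 3)*(n^2 - 2*n - 3) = (n - 3)*(n + 1)*(n - 3)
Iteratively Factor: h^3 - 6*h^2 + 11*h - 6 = (h - 2)*(h^2 - 4*h + 3) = (h - 3)*(h - 2)*(h - 1)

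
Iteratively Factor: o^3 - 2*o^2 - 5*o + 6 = (o - 3)*(o^2 + o - 2) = (o - 3)*(o - 1)*(o + 2)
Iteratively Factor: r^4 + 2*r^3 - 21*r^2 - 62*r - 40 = (r + 1)*(r^3 + r^2 - 22*r - 40) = (r + 1)*(r + 4)*(r^2 - 3*r - 10) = (r - 5)*(r + 1)*(r + 4)*(r + 2)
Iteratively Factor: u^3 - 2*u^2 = (u)*(u^2 - 2*u) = u*(u - 2)*(u)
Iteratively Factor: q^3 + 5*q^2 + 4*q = (q + 1)*(q^2 + 4*q) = q*(q + 1)*(q + 4)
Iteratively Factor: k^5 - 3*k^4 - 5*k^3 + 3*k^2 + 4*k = (k)*(k^4 - 3*k^3 - 5*k^2 + 3*k + 4) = k*(k + 1)*(k^3 - 4*k^2 - k + 4) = k*(k - 1)*(k + 1)*(k^2 - 3*k - 4) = k*(k - 4)*(k - 1)*(k + 1)*(k + 1)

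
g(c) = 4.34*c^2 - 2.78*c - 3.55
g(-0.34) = -2.10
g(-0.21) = -2.77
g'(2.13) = 15.71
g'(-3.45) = -32.73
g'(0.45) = 1.13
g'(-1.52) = -15.97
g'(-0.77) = -9.46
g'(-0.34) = -5.73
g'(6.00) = 49.30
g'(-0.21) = -4.60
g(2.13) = 10.22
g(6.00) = 136.01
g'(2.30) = 17.18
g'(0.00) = -2.78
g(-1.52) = 10.70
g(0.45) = -3.92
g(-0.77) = 1.16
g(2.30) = 13.01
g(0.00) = -3.55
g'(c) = 8.68*c - 2.78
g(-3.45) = 57.70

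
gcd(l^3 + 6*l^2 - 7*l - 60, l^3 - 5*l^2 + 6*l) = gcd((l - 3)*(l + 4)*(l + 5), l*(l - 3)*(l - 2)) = l - 3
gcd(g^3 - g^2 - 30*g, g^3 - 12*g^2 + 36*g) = g^2 - 6*g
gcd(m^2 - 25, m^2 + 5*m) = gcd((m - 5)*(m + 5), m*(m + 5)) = m + 5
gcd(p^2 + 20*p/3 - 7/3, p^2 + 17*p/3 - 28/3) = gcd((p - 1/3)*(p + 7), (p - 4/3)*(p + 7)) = p + 7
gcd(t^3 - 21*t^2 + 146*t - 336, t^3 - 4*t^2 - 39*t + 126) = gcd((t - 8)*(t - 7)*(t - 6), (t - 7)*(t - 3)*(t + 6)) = t - 7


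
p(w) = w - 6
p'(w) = 1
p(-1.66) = -7.66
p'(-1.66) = 1.00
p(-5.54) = -11.54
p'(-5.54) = 1.00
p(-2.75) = -8.75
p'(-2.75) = 1.00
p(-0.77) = -6.77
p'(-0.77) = 1.00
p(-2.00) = -8.00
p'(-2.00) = 1.00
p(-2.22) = -8.22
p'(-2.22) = 1.00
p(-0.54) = -6.54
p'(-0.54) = 1.00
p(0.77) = -5.23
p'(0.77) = 1.00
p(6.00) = 0.00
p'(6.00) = 1.00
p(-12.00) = -18.00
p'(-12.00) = 1.00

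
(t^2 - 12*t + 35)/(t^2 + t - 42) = (t^2 - 12*t + 35)/(t^2 + t - 42)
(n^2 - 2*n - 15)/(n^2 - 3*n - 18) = (n - 5)/(n - 6)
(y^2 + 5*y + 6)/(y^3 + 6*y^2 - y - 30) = (y + 2)/(y^2 + 3*y - 10)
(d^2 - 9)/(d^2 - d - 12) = (d - 3)/(d - 4)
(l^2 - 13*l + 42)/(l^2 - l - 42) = (l - 6)/(l + 6)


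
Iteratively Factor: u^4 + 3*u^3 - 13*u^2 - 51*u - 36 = (u + 3)*(u^3 - 13*u - 12) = (u - 4)*(u + 3)*(u^2 + 4*u + 3) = (u - 4)*(u + 1)*(u + 3)*(u + 3)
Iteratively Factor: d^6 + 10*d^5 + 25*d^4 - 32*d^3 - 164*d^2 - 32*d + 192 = (d + 4)*(d^5 + 6*d^4 + d^3 - 36*d^2 - 20*d + 48) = (d - 2)*(d + 4)*(d^4 + 8*d^3 + 17*d^2 - 2*d - 24) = (d - 2)*(d - 1)*(d + 4)*(d^3 + 9*d^2 + 26*d + 24) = (d - 2)*(d - 1)*(d + 3)*(d + 4)*(d^2 + 6*d + 8) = (d - 2)*(d - 1)*(d + 2)*(d + 3)*(d + 4)*(d + 4)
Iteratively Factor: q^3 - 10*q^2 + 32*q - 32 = (q - 2)*(q^2 - 8*q + 16) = (q - 4)*(q - 2)*(q - 4)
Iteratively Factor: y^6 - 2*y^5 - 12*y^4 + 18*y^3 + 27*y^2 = (y + 3)*(y^5 - 5*y^4 + 3*y^3 + 9*y^2) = (y - 3)*(y + 3)*(y^4 - 2*y^3 - 3*y^2) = y*(y - 3)*(y + 3)*(y^3 - 2*y^2 - 3*y) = y*(y - 3)*(y + 1)*(y + 3)*(y^2 - 3*y) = y^2*(y - 3)*(y + 1)*(y + 3)*(y - 3)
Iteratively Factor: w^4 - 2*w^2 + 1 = (w - 1)*(w^3 + w^2 - w - 1) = (w - 1)*(w + 1)*(w^2 - 1) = (w - 1)^2*(w + 1)*(w + 1)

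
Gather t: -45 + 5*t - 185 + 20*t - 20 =25*t - 250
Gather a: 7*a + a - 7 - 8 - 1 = 8*a - 16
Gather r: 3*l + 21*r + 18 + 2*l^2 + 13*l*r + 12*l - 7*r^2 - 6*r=2*l^2 + 15*l - 7*r^2 + r*(13*l + 15) + 18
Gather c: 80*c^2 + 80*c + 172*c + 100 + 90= 80*c^2 + 252*c + 190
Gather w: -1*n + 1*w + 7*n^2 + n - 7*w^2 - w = 7*n^2 - 7*w^2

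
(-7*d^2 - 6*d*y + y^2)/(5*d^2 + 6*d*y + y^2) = (-7*d + y)/(5*d + y)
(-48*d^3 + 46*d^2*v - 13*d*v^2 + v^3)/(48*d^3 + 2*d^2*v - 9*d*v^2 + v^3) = (-2*d + v)/(2*d + v)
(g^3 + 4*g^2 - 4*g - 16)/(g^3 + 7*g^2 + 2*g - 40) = (g + 2)/(g + 5)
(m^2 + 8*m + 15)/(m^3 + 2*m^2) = (m^2 + 8*m + 15)/(m^2*(m + 2))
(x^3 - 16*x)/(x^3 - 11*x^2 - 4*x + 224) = x*(x - 4)/(x^2 - 15*x + 56)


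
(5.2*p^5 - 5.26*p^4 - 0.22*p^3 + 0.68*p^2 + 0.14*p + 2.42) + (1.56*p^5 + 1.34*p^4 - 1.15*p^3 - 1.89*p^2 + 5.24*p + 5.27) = 6.76*p^5 - 3.92*p^4 - 1.37*p^3 - 1.21*p^2 + 5.38*p + 7.69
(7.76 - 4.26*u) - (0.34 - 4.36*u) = 0.100000000000001*u + 7.42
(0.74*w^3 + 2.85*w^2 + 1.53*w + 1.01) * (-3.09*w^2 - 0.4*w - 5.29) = -2.2866*w^5 - 9.1025*w^4 - 9.7823*w^3 - 18.8094*w^2 - 8.4977*w - 5.3429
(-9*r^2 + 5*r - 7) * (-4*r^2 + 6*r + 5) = 36*r^4 - 74*r^3 + 13*r^2 - 17*r - 35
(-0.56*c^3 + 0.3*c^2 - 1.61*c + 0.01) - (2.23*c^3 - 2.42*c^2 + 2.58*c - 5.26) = -2.79*c^3 + 2.72*c^2 - 4.19*c + 5.27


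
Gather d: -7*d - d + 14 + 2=16 - 8*d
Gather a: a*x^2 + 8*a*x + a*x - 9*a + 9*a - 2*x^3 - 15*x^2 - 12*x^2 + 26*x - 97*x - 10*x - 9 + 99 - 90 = a*(x^2 + 9*x) - 2*x^3 - 27*x^2 - 81*x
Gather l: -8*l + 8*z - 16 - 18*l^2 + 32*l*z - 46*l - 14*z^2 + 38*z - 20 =-18*l^2 + l*(32*z - 54) - 14*z^2 + 46*z - 36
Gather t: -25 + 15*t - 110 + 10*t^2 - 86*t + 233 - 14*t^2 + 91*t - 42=-4*t^2 + 20*t + 56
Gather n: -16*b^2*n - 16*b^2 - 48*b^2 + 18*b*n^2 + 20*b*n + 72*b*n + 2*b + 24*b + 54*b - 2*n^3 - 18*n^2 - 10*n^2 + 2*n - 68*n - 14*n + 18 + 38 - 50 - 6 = -64*b^2 + 80*b - 2*n^3 + n^2*(18*b - 28) + n*(-16*b^2 + 92*b - 80)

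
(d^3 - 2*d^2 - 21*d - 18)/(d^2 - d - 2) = (d^2 - 3*d - 18)/(d - 2)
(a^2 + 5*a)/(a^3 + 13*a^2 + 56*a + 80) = a/(a^2 + 8*a + 16)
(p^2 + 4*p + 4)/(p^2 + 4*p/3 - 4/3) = 3*(p + 2)/(3*p - 2)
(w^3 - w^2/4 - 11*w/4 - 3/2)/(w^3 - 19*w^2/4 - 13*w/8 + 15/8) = 2*(w^2 - w - 2)/(2*w^2 - 11*w + 5)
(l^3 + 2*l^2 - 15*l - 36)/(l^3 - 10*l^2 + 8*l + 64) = (l^2 + 6*l + 9)/(l^2 - 6*l - 16)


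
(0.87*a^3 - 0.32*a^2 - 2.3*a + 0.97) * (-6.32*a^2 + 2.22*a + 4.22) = -5.4984*a^5 + 3.9538*a^4 + 17.497*a^3 - 12.5868*a^2 - 7.5526*a + 4.0934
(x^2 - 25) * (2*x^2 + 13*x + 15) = 2*x^4 + 13*x^3 - 35*x^2 - 325*x - 375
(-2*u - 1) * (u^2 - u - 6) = -2*u^3 + u^2 + 13*u + 6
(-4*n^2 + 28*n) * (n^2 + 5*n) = -4*n^4 + 8*n^3 + 140*n^2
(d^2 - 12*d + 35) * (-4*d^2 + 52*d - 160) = -4*d^4 + 100*d^3 - 924*d^2 + 3740*d - 5600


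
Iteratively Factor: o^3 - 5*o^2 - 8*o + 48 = (o - 4)*(o^2 - o - 12) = (o - 4)^2*(o + 3)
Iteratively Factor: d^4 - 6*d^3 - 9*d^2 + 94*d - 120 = (d + 4)*(d^3 - 10*d^2 + 31*d - 30) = (d - 3)*(d + 4)*(d^2 - 7*d + 10) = (d - 5)*(d - 3)*(d + 4)*(d - 2)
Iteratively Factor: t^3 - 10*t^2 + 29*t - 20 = (t - 4)*(t^2 - 6*t + 5) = (t - 4)*(t - 1)*(t - 5)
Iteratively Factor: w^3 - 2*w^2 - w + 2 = (w + 1)*(w^2 - 3*w + 2) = (w - 2)*(w + 1)*(w - 1)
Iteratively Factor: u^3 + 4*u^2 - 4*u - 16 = (u + 4)*(u^2 - 4) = (u - 2)*(u + 4)*(u + 2)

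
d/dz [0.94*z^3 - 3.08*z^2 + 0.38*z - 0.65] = 2.82*z^2 - 6.16*z + 0.38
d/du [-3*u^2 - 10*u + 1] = -6*u - 10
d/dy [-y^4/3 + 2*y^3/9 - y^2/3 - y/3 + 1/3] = -4*y^3/3 + 2*y^2/3 - 2*y/3 - 1/3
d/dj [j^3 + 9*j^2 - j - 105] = 3*j^2 + 18*j - 1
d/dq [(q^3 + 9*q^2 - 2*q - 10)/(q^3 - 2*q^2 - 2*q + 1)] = 11*(-q^2 + 2*q - 2)/(q^4 - 6*q^3 + 11*q^2 - 6*q + 1)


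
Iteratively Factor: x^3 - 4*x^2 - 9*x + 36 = (x - 4)*(x^2 - 9) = (x - 4)*(x - 3)*(x + 3)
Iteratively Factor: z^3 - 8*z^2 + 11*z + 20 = (z - 4)*(z^2 - 4*z - 5) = (z - 4)*(z + 1)*(z - 5)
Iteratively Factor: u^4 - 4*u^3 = (u - 4)*(u^3) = u*(u - 4)*(u^2) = u^2*(u - 4)*(u)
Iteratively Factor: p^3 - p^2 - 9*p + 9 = (p + 3)*(p^2 - 4*p + 3) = (p - 3)*(p + 3)*(p - 1)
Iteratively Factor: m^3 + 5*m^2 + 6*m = (m + 2)*(m^2 + 3*m) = (m + 2)*(m + 3)*(m)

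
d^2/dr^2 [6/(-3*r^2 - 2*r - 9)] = 12*(9*r^2 + 6*r - 4*(3*r + 1)^2 + 27)/(3*r^2 + 2*r + 9)^3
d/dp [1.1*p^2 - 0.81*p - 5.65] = 2.2*p - 0.81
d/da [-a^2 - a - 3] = -2*a - 1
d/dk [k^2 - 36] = 2*k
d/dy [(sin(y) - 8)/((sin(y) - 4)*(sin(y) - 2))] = (16*sin(y) + cos(y)^2 - 41)*cos(y)/((sin(y) - 4)^2*(sin(y) - 2)^2)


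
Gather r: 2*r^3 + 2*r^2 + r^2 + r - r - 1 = 2*r^3 + 3*r^2 - 1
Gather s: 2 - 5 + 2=-1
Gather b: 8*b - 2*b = 6*b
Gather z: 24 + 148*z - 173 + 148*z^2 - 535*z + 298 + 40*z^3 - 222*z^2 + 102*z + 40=40*z^3 - 74*z^2 - 285*z + 189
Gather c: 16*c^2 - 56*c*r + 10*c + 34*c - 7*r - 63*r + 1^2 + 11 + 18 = 16*c^2 + c*(44 - 56*r) - 70*r + 30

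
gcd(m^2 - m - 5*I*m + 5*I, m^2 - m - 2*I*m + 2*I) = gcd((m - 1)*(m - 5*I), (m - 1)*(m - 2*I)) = m - 1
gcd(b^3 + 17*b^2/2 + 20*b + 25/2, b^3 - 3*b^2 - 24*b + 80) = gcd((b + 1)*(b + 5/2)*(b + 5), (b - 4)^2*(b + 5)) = b + 5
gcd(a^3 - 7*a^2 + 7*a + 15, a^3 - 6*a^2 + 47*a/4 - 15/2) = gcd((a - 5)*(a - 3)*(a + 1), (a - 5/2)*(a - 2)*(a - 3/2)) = 1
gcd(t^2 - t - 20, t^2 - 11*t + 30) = t - 5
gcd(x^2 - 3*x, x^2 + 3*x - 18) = x - 3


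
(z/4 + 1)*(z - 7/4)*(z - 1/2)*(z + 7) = z^4/4 + 35*z^3/16 + 33*z^2/32 - 427*z/32 + 49/8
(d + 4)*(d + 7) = d^2 + 11*d + 28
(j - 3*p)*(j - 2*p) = j^2 - 5*j*p + 6*p^2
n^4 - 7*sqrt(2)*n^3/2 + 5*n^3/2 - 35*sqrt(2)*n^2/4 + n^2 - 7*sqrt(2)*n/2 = n*(n + 1/2)*(n + 2)*(n - 7*sqrt(2)/2)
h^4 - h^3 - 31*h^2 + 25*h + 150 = (h - 5)*(h - 3)*(h + 2)*(h + 5)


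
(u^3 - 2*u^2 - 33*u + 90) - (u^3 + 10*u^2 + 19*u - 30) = -12*u^2 - 52*u + 120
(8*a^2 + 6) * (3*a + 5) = 24*a^3 + 40*a^2 + 18*a + 30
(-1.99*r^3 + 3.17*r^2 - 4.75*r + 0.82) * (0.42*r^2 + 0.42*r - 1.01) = -0.8358*r^5 + 0.4956*r^4 + 1.3463*r^3 - 4.8523*r^2 + 5.1419*r - 0.8282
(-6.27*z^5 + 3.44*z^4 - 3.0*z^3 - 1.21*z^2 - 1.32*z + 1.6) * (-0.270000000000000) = 1.6929*z^5 - 0.9288*z^4 + 0.81*z^3 + 0.3267*z^2 + 0.3564*z - 0.432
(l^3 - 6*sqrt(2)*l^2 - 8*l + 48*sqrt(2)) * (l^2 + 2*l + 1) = l^5 - 6*sqrt(2)*l^4 + 2*l^4 - 12*sqrt(2)*l^3 - 7*l^3 - 16*l^2 + 42*sqrt(2)*l^2 - 8*l + 96*sqrt(2)*l + 48*sqrt(2)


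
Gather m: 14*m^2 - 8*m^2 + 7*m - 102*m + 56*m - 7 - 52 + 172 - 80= 6*m^2 - 39*m + 33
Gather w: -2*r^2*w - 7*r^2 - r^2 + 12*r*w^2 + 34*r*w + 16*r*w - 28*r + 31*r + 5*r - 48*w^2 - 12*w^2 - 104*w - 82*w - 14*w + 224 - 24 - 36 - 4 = -8*r^2 + 8*r + w^2*(12*r - 60) + w*(-2*r^2 + 50*r - 200) + 160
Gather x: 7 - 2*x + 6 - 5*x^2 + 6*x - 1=-5*x^2 + 4*x + 12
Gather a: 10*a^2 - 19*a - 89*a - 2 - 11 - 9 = 10*a^2 - 108*a - 22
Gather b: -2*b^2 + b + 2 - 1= -2*b^2 + b + 1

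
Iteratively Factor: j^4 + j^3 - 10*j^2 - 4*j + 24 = (j + 2)*(j^3 - j^2 - 8*j + 12) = (j - 2)*(j + 2)*(j^2 + j - 6) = (j - 2)^2*(j + 2)*(j + 3)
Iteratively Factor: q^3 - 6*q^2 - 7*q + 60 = (q + 3)*(q^2 - 9*q + 20) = (q - 5)*(q + 3)*(q - 4)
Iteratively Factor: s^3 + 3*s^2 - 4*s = (s + 4)*(s^2 - s) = s*(s + 4)*(s - 1)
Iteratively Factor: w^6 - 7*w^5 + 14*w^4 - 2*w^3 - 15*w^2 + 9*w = (w + 1)*(w^5 - 8*w^4 + 22*w^3 - 24*w^2 + 9*w) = (w - 1)*(w + 1)*(w^4 - 7*w^3 + 15*w^2 - 9*w) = (w - 3)*(w - 1)*(w + 1)*(w^3 - 4*w^2 + 3*w) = w*(w - 3)*(w - 1)*(w + 1)*(w^2 - 4*w + 3) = w*(w - 3)*(w - 1)^2*(w + 1)*(w - 3)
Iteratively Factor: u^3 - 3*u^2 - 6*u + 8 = (u - 4)*(u^2 + u - 2) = (u - 4)*(u + 2)*(u - 1)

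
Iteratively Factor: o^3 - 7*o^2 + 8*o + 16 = (o + 1)*(o^2 - 8*o + 16) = (o - 4)*(o + 1)*(o - 4)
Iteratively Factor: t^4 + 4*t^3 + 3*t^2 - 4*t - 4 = (t + 1)*(t^3 + 3*t^2 - 4) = (t + 1)*(t + 2)*(t^2 + t - 2) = (t + 1)*(t + 2)^2*(t - 1)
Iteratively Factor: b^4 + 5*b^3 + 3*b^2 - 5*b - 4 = (b + 4)*(b^3 + b^2 - b - 1) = (b - 1)*(b + 4)*(b^2 + 2*b + 1) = (b - 1)*(b + 1)*(b + 4)*(b + 1)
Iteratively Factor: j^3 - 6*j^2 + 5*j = (j - 5)*(j^2 - j) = (j - 5)*(j - 1)*(j)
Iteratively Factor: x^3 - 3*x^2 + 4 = (x - 2)*(x^2 - x - 2) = (x - 2)^2*(x + 1)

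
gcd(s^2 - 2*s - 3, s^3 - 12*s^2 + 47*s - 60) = s - 3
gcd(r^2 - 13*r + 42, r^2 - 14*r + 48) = r - 6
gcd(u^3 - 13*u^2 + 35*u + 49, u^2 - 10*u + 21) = u - 7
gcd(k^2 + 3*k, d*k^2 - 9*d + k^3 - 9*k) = k + 3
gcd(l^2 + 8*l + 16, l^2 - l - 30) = 1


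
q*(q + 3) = q^2 + 3*q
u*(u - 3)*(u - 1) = u^3 - 4*u^2 + 3*u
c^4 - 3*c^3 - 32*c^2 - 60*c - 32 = (c - 8)*(c + 1)*(c + 2)^2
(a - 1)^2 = a^2 - 2*a + 1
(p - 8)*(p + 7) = p^2 - p - 56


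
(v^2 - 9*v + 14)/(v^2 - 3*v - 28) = (v - 2)/(v + 4)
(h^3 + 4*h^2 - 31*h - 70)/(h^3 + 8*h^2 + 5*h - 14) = (h - 5)/(h - 1)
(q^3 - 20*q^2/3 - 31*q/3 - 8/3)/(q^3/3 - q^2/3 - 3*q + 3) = (3*q^3 - 20*q^2 - 31*q - 8)/(q^3 - q^2 - 9*q + 9)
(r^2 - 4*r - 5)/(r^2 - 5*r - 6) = (r - 5)/(r - 6)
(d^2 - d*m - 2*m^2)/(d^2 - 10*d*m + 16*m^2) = (d + m)/(d - 8*m)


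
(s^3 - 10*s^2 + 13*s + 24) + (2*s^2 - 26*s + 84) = s^3 - 8*s^2 - 13*s + 108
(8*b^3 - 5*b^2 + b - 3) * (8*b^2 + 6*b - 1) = 64*b^5 + 8*b^4 - 30*b^3 - 13*b^2 - 19*b + 3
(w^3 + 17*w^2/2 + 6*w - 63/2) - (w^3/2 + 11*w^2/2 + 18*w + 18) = w^3/2 + 3*w^2 - 12*w - 99/2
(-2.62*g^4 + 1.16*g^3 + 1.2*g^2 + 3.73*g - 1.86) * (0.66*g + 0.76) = -1.7292*g^5 - 1.2256*g^4 + 1.6736*g^3 + 3.3738*g^2 + 1.6072*g - 1.4136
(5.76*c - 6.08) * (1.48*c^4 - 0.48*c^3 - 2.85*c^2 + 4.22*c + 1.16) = 8.5248*c^5 - 11.7632*c^4 - 13.4976*c^3 + 41.6352*c^2 - 18.976*c - 7.0528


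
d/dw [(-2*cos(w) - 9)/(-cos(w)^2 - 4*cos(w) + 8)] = 2*(cos(w)^2 + 9*cos(w) + 26)*sin(w)/(cos(w)^2 + 4*cos(w) - 8)^2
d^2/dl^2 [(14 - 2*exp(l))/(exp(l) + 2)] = 18*(exp(l) - 2)*exp(l)/(exp(3*l) + 6*exp(2*l) + 12*exp(l) + 8)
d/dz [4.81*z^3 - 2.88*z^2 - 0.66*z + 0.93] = 14.43*z^2 - 5.76*z - 0.66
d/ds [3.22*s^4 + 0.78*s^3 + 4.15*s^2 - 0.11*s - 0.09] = 12.88*s^3 + 2.34*s^2 + 8.3*s - 0.11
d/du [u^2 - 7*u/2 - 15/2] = 2*u - 7/2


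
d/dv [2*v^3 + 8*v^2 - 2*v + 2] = 6*v^2 + 16*v - 2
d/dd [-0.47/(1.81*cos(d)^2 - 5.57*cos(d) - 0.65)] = (2.6179 - 1.7014*cos(d))*sin(d)/(-1.81*cos(d)^2 + 5.57*cos(d) + 0.65)^2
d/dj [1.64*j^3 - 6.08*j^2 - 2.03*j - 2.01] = 4.92*j^2 - 12.16*j - 2.03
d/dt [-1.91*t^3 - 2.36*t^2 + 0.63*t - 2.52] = -5.73*t^2 - 4.72*t + 0.63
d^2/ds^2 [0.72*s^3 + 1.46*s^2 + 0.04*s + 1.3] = 4.32*s + 2.92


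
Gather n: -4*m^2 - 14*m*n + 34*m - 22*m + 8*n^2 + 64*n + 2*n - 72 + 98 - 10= -4*m^2 + 12*m + 8*n^2 + n*(66 - 14*m) + 16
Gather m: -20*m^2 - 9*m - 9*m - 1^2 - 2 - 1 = -20*m^2 - 18*m - 4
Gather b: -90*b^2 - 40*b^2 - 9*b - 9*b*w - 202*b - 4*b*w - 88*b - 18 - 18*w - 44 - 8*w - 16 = -130*b^2 + b*(-13*w - 299) - 26*w - 78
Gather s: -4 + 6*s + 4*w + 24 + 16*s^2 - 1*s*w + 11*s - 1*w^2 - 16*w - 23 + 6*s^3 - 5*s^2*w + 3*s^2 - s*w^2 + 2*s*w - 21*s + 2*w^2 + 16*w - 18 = 6*s^3 + s^2*(19 - 5*w) + s*(-w^2 + w - 4) + w^2 + 4*w - 21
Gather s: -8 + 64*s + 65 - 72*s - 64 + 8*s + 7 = 0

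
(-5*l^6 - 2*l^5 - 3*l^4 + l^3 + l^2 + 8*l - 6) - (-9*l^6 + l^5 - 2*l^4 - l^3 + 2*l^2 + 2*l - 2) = 4*l^6 - 3*l^5 - l^4 + 2*l^3 - l^2 + 6*l - 4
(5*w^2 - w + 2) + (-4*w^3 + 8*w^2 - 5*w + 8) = -4*w^3 + 13*w^2 - 6*w + 10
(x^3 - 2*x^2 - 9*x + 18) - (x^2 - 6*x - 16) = x^3 - 3*x^2 - 3*x + 34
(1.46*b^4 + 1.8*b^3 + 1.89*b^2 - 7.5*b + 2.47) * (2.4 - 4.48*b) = -6.5408*b^5 - 4.56*b^4 - 4.1472*b^3 + 38.136*b^2 - 29.0656*b + 5.928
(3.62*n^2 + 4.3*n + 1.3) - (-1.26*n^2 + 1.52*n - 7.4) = 4.88*n^2 + 2.78*n + 8.7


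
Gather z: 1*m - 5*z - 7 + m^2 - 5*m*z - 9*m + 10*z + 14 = m^2 - 8*m + z*(5 - 5*m) + 7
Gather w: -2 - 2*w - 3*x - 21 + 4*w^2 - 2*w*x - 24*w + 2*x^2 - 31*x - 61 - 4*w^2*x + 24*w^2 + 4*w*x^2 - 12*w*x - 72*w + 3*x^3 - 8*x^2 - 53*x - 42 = w^2*(28 - 4*x) + w*(4*x^2 - 14*x - 98) + 3*x^3 - 6*x^2 - 87*x - 126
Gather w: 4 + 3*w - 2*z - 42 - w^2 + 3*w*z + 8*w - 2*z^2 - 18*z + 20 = -w^2 + w*(3*z + 11) - 2*z^2 - 20*z - 18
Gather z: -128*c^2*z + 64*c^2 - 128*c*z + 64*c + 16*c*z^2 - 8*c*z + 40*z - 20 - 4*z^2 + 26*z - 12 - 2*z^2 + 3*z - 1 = 64*c^2 + 64*c + z^2*(16*c - 6) + z*(-128*c^2 - 136*c + 69) - 33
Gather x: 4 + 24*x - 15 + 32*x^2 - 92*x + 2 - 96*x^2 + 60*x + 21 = -64*x^2 - 8*x + 12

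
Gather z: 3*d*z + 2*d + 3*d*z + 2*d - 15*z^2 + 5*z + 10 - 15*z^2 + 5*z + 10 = 4*d - 30*z^2 + z*(6*d + 10) + 20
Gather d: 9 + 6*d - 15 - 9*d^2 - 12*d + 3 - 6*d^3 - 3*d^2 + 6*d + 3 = -6*d^3 - 12*d^2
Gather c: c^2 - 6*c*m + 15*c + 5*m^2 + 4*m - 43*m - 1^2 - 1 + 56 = c^2 + c*(15 - 6*m) + 5*m^2 - 39*m + 54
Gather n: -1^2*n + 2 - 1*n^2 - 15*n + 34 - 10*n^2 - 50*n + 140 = -11*n^2 - 66*n + 176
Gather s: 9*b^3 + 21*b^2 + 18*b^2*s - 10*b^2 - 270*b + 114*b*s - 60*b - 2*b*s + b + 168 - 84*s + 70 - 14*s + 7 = 9*b^3 + 11*b^2 - 329*b + s*(18*b^2 + 112*b - 98) + 245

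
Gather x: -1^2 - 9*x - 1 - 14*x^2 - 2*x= -14*x^2 - 11*x - 2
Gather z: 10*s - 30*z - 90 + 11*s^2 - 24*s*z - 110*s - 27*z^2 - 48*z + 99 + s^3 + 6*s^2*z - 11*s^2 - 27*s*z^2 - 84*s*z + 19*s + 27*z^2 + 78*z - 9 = s^3 - 27*s*z^2 - 81*s + z*(6*s^2 - 108*s)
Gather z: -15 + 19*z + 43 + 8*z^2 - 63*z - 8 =8*z^2 - 44*z + 20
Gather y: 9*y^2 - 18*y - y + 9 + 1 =9*y^2 - 19*y + 10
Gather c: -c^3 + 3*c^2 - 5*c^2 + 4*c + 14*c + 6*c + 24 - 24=-c^3 - 2*c^2 + 24*c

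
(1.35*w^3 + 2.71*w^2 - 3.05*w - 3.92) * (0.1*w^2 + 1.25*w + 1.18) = 0.135*w^5 + 1.9585*w^4 + 4.6755*w^3 - 1.0067*w^2 - 8.499*w - 4.6256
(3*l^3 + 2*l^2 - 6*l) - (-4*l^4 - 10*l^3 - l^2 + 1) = 4*l^4 + 13*l^3 + 3*l^2 - 6*l - 1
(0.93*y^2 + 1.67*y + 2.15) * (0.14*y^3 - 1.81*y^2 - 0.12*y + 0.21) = 0.1302*y^5 - 1.4495*y^4 - 2.8333*y^3 - 3.8966*y^2 + 0.0926999999999999*y + 0.4515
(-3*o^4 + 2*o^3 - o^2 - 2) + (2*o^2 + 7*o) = -3*o^4 + 2*o^3 + o^2 + 7*o - 2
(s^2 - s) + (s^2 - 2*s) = 2*s^2 - 3*s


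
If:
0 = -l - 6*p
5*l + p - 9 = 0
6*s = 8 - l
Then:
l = 54/29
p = -9/29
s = 89/87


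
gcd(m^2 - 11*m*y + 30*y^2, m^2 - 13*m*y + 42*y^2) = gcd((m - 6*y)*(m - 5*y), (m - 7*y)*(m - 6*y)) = -m + 6*y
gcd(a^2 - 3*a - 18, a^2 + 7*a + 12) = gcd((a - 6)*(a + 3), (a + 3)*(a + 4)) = a + 3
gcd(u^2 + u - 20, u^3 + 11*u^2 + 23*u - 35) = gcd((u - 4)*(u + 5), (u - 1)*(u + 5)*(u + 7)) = u + 5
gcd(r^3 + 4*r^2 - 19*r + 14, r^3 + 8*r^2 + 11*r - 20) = r - 1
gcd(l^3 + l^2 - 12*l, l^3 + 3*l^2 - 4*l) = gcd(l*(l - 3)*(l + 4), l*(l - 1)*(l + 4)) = l^2 + 4*l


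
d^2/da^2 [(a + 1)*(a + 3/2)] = 2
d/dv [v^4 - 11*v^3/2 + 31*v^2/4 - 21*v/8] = 4*v^3 - 33*v^2/2 + 31*v/2 - 21/8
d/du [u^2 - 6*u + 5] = 2*u - 6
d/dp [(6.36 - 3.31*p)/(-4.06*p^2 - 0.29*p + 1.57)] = (-13.4386*p^2 + 51.6432*p - 3.3523)/(16.4836*p^4 + 2.3548*p^3 - 12.6643*p^2 - 0.9106*p + 2.4649)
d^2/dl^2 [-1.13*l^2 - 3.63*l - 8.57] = -2.26000000000000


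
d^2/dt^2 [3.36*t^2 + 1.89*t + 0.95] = 6.72000000000000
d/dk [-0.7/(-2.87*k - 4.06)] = -2.009/(2.87*k + 4.06)^2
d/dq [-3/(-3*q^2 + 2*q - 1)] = 6*(1 - 3*q)/(3*q^2 - 2*q + 1)^2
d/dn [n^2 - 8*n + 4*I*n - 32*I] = 2*n - 8 + 4*I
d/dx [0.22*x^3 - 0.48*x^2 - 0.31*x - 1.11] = 0.66*x^2 - 0.96*x - 0.31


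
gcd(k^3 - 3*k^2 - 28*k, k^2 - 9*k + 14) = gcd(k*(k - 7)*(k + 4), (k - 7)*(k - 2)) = k - 7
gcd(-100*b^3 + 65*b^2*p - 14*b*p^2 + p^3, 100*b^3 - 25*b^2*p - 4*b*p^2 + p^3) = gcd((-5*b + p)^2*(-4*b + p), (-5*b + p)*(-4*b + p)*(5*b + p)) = 20*b^2 - 9*b*p + p^2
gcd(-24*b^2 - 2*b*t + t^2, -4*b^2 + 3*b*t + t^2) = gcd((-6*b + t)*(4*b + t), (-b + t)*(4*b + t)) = 4*b + t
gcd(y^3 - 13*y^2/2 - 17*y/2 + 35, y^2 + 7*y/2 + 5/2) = y + 5/2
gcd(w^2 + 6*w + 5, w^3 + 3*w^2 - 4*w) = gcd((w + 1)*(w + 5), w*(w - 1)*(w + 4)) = 1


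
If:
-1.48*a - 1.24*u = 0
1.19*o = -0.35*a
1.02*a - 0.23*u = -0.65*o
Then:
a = 0.00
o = 0.00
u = 0.00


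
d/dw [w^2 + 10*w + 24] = 2*w + 10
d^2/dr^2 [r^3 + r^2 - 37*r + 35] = 6*r + 2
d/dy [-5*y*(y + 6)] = -10*y - 30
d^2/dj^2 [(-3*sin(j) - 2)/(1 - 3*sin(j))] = 9*(-3*sin(j)^2 - sin(j) + 6)/(3*sin(j) - 1)^3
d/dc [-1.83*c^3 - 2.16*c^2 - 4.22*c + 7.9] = -5.49*c^2 - 4.32*c - 4.22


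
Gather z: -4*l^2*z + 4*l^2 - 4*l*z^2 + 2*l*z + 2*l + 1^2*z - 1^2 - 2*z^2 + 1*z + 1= 4*l^2 + 2*l + z^2*(-4*l - 2) + z*(-4*l^2 + 2*l + 2)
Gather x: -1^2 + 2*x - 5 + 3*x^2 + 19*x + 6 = 3*x^2 + 21*x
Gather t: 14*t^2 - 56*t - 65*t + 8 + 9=14*t^2 - 121*t + 17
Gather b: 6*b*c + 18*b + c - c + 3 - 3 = b*(6*c + 18)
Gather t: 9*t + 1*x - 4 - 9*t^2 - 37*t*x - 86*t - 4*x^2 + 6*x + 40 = -9*t^2 + t*(-37*x - 77) - 4*x^2 + 7*x + 36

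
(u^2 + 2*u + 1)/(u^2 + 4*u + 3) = (u + 1)/(u + 3)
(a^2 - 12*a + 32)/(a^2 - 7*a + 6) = (a^2 - 12*a + 32)/(a^2 - 7*a + 6)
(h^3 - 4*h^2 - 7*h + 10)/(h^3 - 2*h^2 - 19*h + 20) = (h + 2)/(h + 4)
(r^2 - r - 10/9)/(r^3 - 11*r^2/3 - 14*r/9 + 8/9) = (3*r - 5)/(3*r^2 - 13*r + 4)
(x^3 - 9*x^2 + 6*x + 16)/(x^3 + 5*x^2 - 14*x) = (x^2 - 7*x - 8)/(x*(x + 7))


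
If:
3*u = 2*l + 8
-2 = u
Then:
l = -7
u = -2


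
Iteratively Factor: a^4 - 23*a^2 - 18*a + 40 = (a - 1)*(a^3 + a^2 - 22*a - 40) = (a - 5)*(a - 1)*(a^2 + 6*a + 8) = (a - 5)*(a - 1)*(a + 4)*(a + 2)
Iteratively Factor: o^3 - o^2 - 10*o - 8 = (o + 2)*(o^2 - 3*o - 4) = (o - 4)*(o + 2)*(o + 1)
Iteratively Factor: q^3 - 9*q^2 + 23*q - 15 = (q - 1)*(q^2 - 8*q + 15) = (q - 5)*(q - 1)*(q - 3)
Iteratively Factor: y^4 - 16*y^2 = (y)*(y^3 - 16*y) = y*(y - 4)*(y^2 + 4*y) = y^2*(y - 4)*(y + 4)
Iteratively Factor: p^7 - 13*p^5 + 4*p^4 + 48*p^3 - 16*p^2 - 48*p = (p - 2)*(p^6 + 2*p^5 - 9*p^4 - 14*p^3 + 20*p^2 + 24*p) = (p - 2)*(p + 3)*(p^5 - p^4 - 6*p^3 + 4*p^2 + 8*p) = (p - 2)*(p + 1)*(p + 3)*(p^4 - 2*p^3 - 4*p^2 + 8*p) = (p - 2)^2*(p + 1)*(p + 3)*(p^3 - 4*p) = (p - 2)^3*(p + 1)*(p + 3)*(p^2 + 2*p) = (p - 2)^3*(p + 1)*(p + 2)*(p + 3)*(p)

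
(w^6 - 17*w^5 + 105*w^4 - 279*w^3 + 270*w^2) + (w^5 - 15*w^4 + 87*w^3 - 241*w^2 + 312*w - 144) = w^6 - 16*w^5 + 90*w^4 - 192*w^3 + 29*w^2 + 312*w - 144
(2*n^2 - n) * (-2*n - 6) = -4*n^3 - 10*n^2 + 6*n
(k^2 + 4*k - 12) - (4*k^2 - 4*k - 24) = -3*k^2 + 8*k + 12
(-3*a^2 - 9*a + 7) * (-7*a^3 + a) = 21*a^5 + 63*a^4 - 52*a^3 - 9*a^2 + 7*a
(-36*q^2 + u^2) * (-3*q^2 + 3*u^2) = 108*q^4 - 111*q^2*u^2 + 3*u^4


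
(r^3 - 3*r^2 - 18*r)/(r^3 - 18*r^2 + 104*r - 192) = r*(r + 3)/(r^2 - 12*r + 32)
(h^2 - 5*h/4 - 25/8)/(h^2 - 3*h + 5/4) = (4*h + 5)/(2*(2*h - 1))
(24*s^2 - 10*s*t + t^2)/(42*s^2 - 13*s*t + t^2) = (4*s - t)/(7*s - t)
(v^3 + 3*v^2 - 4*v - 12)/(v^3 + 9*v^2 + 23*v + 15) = (v^2 - 4)/(v^2 + 6*v + 5)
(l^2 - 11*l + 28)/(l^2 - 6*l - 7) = (l - 4)/(l + 1)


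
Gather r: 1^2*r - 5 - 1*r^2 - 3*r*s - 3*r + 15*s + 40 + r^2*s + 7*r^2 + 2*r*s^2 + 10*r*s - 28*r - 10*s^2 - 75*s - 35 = r^2*(s + 6) + r*(2*s^2 + 7*s - 30) - 10*s^2 - 60*s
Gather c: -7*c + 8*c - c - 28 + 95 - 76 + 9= 0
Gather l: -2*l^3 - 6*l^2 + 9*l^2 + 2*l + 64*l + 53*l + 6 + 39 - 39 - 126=-2*l^3 + 3*l^2 + 119*l - 120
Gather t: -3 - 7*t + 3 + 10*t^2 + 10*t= 10*t^2 + 3*t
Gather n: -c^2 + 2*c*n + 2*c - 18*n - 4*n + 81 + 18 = -c^2 + 2*c + n*(2*c - 22) + 99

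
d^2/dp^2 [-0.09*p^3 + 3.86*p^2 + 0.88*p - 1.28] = 7.72 - 0.54*p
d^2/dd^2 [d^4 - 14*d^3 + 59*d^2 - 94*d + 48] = 12*d^2 - 84*d + 118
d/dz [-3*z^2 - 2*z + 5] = -6*z - 2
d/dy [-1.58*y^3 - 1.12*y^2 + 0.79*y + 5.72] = -4.74*y^2 - 2.24*y + 0.79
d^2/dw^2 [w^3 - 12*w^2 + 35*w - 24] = 6*w - 24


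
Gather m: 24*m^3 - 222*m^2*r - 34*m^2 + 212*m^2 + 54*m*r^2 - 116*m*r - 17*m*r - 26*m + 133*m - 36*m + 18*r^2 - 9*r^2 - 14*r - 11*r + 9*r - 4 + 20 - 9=24*m^3 + m^2*(178 - 222*r) + m*(54*r^2 - 133*r + 71) + 9*r^2 - 16*r + 7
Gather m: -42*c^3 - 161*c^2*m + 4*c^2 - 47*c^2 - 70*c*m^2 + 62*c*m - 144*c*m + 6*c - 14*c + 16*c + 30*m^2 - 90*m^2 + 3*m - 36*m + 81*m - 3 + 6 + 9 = -42*c^3 - 43*c^2 + 8*c + m^2*(-70*c - 60) + m*(-161*c^2 - 82*c + 48) + 12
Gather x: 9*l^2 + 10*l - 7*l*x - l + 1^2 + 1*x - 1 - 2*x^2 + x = 9*l^2 + 9*l - 2*x^2 + x*(2 - 7*l)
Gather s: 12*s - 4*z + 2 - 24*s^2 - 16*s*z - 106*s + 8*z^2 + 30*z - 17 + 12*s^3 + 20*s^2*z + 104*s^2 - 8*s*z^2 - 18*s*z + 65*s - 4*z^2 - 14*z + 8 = 12*s^3 + s^2*(20*z + 80) + s*(-8*z^2 - 34*z - 29) + 4*z^2 + 12*z - 7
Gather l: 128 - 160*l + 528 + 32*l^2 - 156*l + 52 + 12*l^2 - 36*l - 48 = 44*l^2 - 352*l + 660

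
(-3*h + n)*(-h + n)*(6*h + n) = 18*h^3 - 21*h^2*n + 2*h*n^2 + n^3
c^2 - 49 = (c - 7)*(c + 7)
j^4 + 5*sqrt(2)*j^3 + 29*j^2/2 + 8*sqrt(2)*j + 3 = (j + sqrt(2)/2)^2*(j + sqrt(2))*(j + 3*sqrt(2))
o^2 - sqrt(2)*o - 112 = (o - 8*sqrt(2))*(o + 7*sqrt(2))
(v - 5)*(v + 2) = v^2 - 3*v - 10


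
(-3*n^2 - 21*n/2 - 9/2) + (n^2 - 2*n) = -2*n^2 - 25*n/2 - 9/2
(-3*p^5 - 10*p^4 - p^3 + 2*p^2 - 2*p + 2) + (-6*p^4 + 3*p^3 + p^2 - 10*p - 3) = -3*p^5 - 16*p^4 + 2*p^3 + 3*p^2 - 12*p - 1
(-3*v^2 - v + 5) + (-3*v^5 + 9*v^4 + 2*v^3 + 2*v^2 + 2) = -3*v^5 + 9*v^4 + 2*v^3 - v^2 - v + 7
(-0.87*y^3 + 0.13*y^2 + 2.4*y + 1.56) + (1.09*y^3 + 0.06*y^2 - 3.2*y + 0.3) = 0.22*y^3 + 0.19*y^2 - 0.8*y + 1.86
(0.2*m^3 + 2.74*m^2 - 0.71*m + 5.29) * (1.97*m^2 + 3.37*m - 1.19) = 0.394*m^5 + 6.0718*m^4 + 7.5971*m^3 + 4.768*m^2 + 18.6722*m - 6.2951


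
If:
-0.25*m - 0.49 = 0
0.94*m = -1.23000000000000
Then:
No Solution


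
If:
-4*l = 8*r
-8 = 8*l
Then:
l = -1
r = 1/2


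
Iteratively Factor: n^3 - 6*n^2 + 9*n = (n - 3)*(n^2 - 3*n) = n*(n - 3)*(n - 3)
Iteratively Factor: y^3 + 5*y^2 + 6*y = (y + 2)*(y^2 + 3*y) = (y + 2)*(y + 3)*(y)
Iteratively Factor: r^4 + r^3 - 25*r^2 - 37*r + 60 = (r + 4)*(r^3 - 3*r^2 - 13*r + 15) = (r - 5)*(r + 4)*(r^2 + 2*r - 3) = (r - 5)*(r - 1)*(r + 4)*(r + 3)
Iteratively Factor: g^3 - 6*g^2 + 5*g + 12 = (g - 4)*(g^2 - 2*g - 3) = (g - 4)*(g + 1)*(g - 3)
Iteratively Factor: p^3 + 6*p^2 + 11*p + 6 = (p + 1)*(p^2 + 5*p + 6) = (p + 1)*(p + 2)*(p + 3)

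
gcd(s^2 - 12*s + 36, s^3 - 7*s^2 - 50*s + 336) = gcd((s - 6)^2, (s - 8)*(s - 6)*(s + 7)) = s - 6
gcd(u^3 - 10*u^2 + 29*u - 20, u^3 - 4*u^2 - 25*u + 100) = u^2 - 9*u + 20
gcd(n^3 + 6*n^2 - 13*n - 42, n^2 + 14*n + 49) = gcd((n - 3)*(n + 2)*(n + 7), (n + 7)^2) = n + 7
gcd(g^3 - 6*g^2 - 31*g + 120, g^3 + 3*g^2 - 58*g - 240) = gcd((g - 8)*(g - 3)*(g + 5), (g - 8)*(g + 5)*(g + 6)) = g^2 - 3*g - 40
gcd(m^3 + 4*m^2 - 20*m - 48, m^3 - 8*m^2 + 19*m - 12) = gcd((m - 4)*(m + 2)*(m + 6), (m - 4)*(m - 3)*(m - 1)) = m - 4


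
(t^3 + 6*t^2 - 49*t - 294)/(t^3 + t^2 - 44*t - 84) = (t + 7)/(t + 2)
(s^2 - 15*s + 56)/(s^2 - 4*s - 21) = (s - 8)/(s + 3)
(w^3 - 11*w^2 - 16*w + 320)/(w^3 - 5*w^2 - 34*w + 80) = (w - 8)/(w - 2)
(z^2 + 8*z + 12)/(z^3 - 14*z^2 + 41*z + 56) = (z^2 + 8*z + 12)/(z^3 - 14*z^2 + 41*z + 56)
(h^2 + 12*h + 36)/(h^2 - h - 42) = (h + 6)/(h - 7)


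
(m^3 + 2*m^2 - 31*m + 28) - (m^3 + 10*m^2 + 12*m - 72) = -8*m^2 - 43*m + 100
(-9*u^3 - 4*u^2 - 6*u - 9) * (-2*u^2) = 18*u^5 + 8*u^4 + 12*u^3 + 18*u^2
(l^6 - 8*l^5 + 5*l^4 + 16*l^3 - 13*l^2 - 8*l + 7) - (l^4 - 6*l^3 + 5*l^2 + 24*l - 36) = l^6 - 8*l^5 + 4*l^4 + 22*l^3 - 18*l^2 - 32*l + 43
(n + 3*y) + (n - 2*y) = 2*n + y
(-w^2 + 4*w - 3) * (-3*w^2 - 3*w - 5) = 3*w^4 - 9*w^3 + 2*w^2 - 11*w + 15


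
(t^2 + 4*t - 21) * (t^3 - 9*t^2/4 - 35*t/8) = t^5 + 7*t^4/4 - 275*t^3/8 + 119*t^2/4 + 735*t/8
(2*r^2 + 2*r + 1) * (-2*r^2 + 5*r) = -4*r^4 + 6*r^3 + 8*r^2 + 5*r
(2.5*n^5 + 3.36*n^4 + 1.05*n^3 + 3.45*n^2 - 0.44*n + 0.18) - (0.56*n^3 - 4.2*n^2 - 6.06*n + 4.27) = 2.5*n^5 + 3.36*n^4 + 0.49*n^3 + 7.65*n^2 + 5.62*n - 4.09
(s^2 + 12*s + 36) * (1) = s^2 + 12*s + 36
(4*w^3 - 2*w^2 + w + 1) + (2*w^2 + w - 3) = 4*w^3 + 2*w - 2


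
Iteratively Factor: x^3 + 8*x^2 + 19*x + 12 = (x + 4)*(x^2 + 4*x + 3) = (x + 1)*(x + 4)*(x + 3)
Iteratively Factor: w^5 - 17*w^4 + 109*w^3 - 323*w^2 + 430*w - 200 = (w - 2)*(w^4 - 15*w^3 + 79*w^2 - 165*w + 100) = (w - 5)*(w - 2)*(w^3 - 10*w^2 + 29*w - 20) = (w - 5)^2*(w - 2)*(w^2 - 5*w + 4) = (w - 5)^2*(w - 2)*(w - 1)*(w - 4)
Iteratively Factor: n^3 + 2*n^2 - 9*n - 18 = (n + 2)*(n^2 - 9) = (n + 2)*(n + 3)*(n - 3)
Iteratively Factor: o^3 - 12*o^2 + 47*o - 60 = (o - 4)*(o^2 - 8*o + 15) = (o - 5)*(o - 4)*(o - 3)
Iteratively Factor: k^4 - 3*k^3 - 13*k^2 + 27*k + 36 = (k - 4)*(k^3 + k^2 - 9*k - 9) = (k - 4)*(k + 1)*(k^2 - 9) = (k - 4)*(k - 3)*(k + 1)*(k + 3)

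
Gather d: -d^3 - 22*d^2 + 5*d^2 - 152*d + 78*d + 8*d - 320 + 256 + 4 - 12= -d^3 - 17*d^2 - 66*d - 72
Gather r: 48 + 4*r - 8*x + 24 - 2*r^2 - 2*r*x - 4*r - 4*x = -2*r^2 - 2*r*x - 12*x + 72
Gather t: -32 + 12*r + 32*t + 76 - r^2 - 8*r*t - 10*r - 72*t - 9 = -r^2 + 2*r + t*(-8*r - 40) + 35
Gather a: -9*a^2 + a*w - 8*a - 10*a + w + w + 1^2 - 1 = -9*a^2 + a*(w - 18) + 2*w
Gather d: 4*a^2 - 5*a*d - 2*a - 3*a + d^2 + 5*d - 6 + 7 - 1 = 4*a^2 - 5*a + d^2 + d*(5 - 5*a)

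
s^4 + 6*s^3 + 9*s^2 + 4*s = s*(s + 1)^2*(s + 4)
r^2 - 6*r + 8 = (r - 4)*(r - 2)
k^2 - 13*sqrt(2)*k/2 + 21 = (k - 7*sqrt(2)/2)*(k - 3*sqrt(2))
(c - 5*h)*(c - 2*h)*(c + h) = c^3 - 6*c^2*h + 3*c*h^2 + 10*h^3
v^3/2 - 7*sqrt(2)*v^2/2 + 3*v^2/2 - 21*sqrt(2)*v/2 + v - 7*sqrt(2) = (v/2 + 1)*(v + 1)*(v - 7*sqrt(2))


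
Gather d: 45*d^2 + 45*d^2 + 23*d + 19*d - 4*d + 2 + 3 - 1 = 90*d^2 + 38*d + 4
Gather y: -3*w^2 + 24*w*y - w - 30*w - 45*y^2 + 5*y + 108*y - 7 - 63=-3*w^2 - 31*w - 45*y^2 + y*(24*w + 113) - 70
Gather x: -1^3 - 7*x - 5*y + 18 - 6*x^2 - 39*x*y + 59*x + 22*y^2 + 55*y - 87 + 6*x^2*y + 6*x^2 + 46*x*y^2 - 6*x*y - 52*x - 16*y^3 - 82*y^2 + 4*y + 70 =6*x^2*y + x*(46*y^2 - 45*y) - 16*y^3 - 60*y^2 + 54*y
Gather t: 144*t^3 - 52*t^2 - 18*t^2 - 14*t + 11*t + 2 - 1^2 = 144*t^3 - 70*t^2 - 3*t + 1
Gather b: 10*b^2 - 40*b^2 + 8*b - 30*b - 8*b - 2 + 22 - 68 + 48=-30*b^2 - 30*b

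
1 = 1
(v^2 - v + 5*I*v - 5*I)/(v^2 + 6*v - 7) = (v + 5*I)/(v + 7)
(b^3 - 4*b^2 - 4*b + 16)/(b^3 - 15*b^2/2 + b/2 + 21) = 2*(b^2 - 2*b - 8)/(2*b^2 - 11*b - 21)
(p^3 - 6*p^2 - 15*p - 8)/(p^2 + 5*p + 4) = (p^2 - 7*p - 8)/(p + 4)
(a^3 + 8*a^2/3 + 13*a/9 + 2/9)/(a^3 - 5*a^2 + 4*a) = (9*a^3 + 24*a^2 + 13*a + 2)/(9*a*(a^2 - 5*a + 4))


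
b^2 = b^2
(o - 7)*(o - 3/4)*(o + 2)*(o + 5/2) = o^4 - 13*o^3/4 - 197*o^2/8 - 121*o/8 + 105/4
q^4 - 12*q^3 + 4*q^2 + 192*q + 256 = (q - 8)^2*(q + 2)^2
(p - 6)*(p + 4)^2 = p^3 + 2*p^2 - 32*p - 96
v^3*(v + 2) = v^4 + 2*v^3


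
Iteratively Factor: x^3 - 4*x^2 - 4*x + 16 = (x - 4)*(x^2 - 4) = (x - 4)*(x - 2)*(x + 2)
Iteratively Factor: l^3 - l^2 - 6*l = (l)*(l^2 - l - 6) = l*(l - 3)*(l + 2)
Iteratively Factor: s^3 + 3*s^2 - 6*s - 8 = (s - 2)*(s^2 + 5*s + 4) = (s - 2)*(s + 1)*(s + 4)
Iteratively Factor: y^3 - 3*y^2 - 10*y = (y)*(y^2 - 3*y - 10) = y*(y - 5)*(y + 2)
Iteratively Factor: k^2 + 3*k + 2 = (k + 1)*(k + 2)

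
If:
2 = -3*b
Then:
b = -2/3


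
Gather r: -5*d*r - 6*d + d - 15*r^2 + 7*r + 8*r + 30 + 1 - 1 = -5*d - 15*r^2 + r*(15 - 5*d) + 30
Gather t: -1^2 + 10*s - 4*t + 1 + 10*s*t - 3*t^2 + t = 10*s - 3*t^2 + t*(10*s - 3)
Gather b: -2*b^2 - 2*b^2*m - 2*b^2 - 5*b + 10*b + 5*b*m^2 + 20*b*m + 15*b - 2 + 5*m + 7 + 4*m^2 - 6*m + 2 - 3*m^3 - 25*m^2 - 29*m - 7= b^2*(-2*m - 4) + b*(5*m^2 + 20*m + 20) - 3*m^3 - 21*m^2 - 30*m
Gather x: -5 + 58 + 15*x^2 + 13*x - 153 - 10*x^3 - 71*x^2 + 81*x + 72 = -10*x^3 - 56*x^2 + 94*x - 28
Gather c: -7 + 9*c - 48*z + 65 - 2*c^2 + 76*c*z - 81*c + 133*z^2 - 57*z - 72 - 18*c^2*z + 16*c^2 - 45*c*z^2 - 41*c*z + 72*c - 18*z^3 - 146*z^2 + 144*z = c^2*(14 - 18*z) + c*(-45*z^2 + 35*z) - 18*z^3 - 13*z^2 + 39*z - 14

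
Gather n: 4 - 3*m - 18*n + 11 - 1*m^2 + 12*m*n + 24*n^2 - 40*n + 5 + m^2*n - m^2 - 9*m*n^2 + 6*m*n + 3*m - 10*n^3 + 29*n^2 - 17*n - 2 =-2*m^2 - 10*n^3 + n^2*(53 - 9*m) + n*(m^2 + 18*m - 75) + 18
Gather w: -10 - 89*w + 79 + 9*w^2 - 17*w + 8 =9*w^2 - 106*w + 77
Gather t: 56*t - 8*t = 48*t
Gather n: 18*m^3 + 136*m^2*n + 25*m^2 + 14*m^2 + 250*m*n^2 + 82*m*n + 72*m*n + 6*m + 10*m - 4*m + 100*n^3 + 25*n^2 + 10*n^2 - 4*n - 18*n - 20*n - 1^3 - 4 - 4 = 18*m^3 + 39*m^2 + 12*m + 100*n^3 + n^2*(250*m + 35) + n*(136*m^2 + 154*m - 42) - 9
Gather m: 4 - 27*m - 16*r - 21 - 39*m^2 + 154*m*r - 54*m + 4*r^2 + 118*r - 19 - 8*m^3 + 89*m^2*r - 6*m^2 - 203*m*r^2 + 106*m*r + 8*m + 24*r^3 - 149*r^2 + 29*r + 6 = -8*m^3 + m^2*(89*r - 45) + m*(-203*r^2 + 260*r - 73) + 24*r^3 - 145*r^2 + 131*r - 30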